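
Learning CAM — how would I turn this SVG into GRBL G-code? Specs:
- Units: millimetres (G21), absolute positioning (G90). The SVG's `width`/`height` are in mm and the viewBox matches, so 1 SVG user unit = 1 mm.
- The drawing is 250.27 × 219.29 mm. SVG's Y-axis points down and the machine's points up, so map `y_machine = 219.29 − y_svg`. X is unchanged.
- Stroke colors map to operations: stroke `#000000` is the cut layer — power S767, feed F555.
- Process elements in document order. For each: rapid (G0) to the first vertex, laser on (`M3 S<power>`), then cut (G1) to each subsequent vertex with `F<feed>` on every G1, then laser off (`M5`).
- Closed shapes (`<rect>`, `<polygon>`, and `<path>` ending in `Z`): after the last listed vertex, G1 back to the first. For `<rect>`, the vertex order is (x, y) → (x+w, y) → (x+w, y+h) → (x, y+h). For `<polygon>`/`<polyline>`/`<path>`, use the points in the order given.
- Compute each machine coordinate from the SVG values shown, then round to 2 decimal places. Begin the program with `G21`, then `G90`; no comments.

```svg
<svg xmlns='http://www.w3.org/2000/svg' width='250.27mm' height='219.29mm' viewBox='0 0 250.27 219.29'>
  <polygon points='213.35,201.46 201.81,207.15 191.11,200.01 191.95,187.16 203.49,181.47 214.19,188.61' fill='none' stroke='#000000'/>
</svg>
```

Since the viewBox matches the mm dimensions, user units are millimetres directly. The only transform is the Y-flip y_m = 219.29 − y_svg.

Shape 1 is a regular polygon drawn with `<polygon>`. Its stroke #000000 means cut at S767, F555. After flipping Y the toolpath is (213.35,17.83) → (201.81,12.14) → (191.11,19.28) → (191.95,32.13) → (203.49,37.82) → (214.19,30.68) → (213.35,17.83), returning to the start.

G21
G90
G0 X213.35 Y17.83
M3 S767
G1 X201.81 Y12.14 F555
G1 X191.11 Y19.28 F555
G1 X191.95 Y32.13 F555
G1 X203.49 Y37.82 F555
G1 X214.19 Y30.68 F555
G1 X213.35 Y17.83 F555
M5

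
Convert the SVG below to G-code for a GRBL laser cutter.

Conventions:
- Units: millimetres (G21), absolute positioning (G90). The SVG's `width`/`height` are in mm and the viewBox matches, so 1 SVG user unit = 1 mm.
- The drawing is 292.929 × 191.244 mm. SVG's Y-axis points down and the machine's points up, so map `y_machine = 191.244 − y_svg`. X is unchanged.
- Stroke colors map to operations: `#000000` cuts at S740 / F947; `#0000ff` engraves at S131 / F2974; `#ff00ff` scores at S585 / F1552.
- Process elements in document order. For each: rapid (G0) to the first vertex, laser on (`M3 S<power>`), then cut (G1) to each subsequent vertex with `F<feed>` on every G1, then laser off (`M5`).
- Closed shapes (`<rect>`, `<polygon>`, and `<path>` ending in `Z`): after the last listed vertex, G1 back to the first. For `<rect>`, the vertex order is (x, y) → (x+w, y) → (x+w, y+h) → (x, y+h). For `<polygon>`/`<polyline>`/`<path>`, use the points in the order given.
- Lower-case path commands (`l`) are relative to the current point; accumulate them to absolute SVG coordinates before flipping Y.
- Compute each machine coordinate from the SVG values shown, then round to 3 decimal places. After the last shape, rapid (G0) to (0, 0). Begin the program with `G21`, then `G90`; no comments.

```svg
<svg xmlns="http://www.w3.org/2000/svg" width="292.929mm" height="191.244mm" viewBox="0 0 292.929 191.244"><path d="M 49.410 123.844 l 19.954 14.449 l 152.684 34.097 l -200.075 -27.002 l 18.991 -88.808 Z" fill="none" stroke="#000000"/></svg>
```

1 u = 1 mm; y_m = 191.244 − y.

[1] `<path>` closed polygon, #000000→cut S740 F947: (49.410,67.400) → (69.364,52.951) → (222.048,18.854) → (21.973,45.856) → (40.964,134.664) → (49.410,67.400) (closed)

G21
G90
G0 X49.410 Y67.400
M3 S740
G1 X69.364 Y52.951 F947
G1 X222.048 Y18.854 F947
G1 X21.973 Y45.856 F947
G1 X40.964 Y134.664 F947
G1 X49.410 Y67.400 F947
M5
G0 X0.000 Y0.000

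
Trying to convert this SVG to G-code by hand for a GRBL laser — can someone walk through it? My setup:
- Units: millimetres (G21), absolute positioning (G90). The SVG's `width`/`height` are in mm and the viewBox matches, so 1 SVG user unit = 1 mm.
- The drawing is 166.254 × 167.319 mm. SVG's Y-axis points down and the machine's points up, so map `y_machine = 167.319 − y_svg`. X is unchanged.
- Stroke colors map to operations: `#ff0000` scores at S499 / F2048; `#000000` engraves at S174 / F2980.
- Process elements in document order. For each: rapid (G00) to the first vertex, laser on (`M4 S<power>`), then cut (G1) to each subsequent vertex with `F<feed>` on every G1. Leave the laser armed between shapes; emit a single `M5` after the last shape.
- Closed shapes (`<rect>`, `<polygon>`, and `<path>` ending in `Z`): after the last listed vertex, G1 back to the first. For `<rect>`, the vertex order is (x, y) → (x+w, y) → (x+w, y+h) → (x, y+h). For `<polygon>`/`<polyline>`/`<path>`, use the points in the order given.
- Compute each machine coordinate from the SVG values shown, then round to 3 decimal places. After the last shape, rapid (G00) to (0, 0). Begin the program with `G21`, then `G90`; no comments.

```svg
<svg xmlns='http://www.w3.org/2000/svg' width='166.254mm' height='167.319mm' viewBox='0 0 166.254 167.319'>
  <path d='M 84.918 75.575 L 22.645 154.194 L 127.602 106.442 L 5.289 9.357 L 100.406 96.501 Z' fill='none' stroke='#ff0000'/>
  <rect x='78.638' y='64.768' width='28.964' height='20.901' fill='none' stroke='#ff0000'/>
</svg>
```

Since the viewBox matches the mm dimensions, user units are millimetres directly. The only transform is the Y-flip y_m = 167.319 − y_svg.

Shape 1 is a closed polygon drawn with `<path>`. Its stroke #ff0000 means score at S499, F2048. After flipping Y the toolpath is (84.918,91.744) → (22.645,13.125) → (127.602,60.877) → (5.289,157.962) → (100.406,70.818) → (84.918,91.744), returning to the start.

Shape 2 is a rectangle drawn with `<rect>`. Its stroke #ff0000 means score at S499, F2048. After flipping Y the toolpath is (78.638,102.551) → (107.602,102.551) → (107.602,81.650) → (78.638,81.650) → (78.638,102.551), returning to the start.

G21
G90
G00 X84.918 Y91.744
M4 S499
G1 X22.645 Y13.125 F2048
G1 X127.602 Y60.877 F2048
G1 X5.289 Y157.962 F2048
G1 X100.406 Y70.818 F2048
G1 X84.918 Y91.744 F2048
G00 X78.638 Y102.551
M4 S499
G1 X107.602 Y102.551 F2048
G1 X107.602 Y81.650 F2048
G1 X78.638 Y81.650 F2048
G1 X78.638 Y102.551 F2048
M5
G00 X0.000 Y0.000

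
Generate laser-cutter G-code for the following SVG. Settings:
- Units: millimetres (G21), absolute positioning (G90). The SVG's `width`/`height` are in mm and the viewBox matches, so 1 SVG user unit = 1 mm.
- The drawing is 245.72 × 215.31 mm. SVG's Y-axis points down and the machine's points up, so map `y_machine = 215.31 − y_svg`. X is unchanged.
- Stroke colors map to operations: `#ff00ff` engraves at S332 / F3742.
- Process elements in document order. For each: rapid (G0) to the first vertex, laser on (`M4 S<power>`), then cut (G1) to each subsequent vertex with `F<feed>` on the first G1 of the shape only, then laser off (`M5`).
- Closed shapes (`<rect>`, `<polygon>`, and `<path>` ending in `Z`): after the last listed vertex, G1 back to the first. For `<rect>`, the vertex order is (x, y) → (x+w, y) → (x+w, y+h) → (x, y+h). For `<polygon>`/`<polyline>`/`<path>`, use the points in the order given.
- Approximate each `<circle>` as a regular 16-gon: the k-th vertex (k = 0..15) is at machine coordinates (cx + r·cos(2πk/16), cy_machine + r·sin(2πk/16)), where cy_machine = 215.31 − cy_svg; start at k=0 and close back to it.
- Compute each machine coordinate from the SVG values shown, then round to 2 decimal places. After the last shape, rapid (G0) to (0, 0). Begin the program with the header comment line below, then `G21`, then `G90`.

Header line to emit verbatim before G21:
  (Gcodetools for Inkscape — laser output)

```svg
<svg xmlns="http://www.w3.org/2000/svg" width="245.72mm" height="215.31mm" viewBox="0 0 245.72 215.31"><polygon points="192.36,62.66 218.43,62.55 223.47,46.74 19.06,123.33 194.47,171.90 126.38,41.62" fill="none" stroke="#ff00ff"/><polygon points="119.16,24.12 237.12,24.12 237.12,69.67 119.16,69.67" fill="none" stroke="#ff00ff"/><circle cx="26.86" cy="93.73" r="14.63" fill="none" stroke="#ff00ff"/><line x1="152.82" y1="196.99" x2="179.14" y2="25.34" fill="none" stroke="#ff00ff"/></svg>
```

Since the viewBox matches the mm dimensions, user units are millimetres directly. The only transform is the Y-flip y_m = 215.31 − y_svg.

Shape 1 is a closed polygon drawn with `<polygon>`. Its stroke #ff00ff means engrave at S332, F3742. After flipping Y the toolpath is (192.36,152.65) → (218.43,152.76) → (223.47,168.57) → (19.06,91.98) → (194.47,43.41) → (126.38,173.69) → (192.36,152.65), returning to the start.

Shape 2 is a rectangle drawn with `<polygon>`. Its stroke #ff00ff means engrave at S332, F3742. After flipping Y the toolpath is (119.16,191.19) → (237.12,191.19) → (237.12,145.64) → (119.16,145.64) → (119.16,191.19), returning to the start.

Shape 3 is a circle drawn with `<circle>`. Its stroke #ff00ff means engrave at S332, F3742. After flipping Y the toolpath is (41.49,121.58) → (40.38,127.18) → (37.20,131.92) → (32.46,135.10) → (26.86,136.21) → (21.26,135.10) → (16.52,131.92) → (13.34,127.18) → (12.23,121.58) → (13.34,115.98) → (16.52,111.24) → (21.26,108.06) → (26.86,106.95) → (32.46,108.06) → (37.20,111.24) → (40.38,115.98) → (41.49,121.58), returning to the start.

Shape 4 is a line segment drawn with `<line>`. Its stroke #ff00ff means engrave at S332, F3742. After flipping Y the toolpath is (152.82,18.32) → (179.14,189.97).

(Gcodetools for Inkscape — laser output)
G21
G90
G0 X192.36 Y152.65
M4 S332
G1 X218.43 Y152.76 F3742
G1 X223.47 Y168.57
G1 X19.06 Y91.98
G1 X194.47 Y43.41
G1 X126.38 Y173.69
G1 X192.36 Y152.65
M5
G0 X119.16 Y191.19
M4 S332
G1 X237.12 Y191.19 F3742
G1 X237.12 Y145.64
G1 X119.16 Y145.64
G1 X119.16 Y191.19
M5
G0 X41.49 Y121.58
M4 S332
G1 X40.38 Y127.18 F3742
G1 X37.20 Y131.92
G1 X32.46 Y135.10
G1 X26.86 Y136.21
G1 X21.26 Y135.10
G1 X16.52 Y131.92
G1 X13.34 Y127.18
G1 X12.23 Y121.58
G1 X13.34 Y115.98
G1 X16.52 Y111.24
G1 X21.26 Y108.06
G1 X26.86 Y106.95
G1 X32.46 Y108.06
G1 X37.20 Y111.24
G1 X40.38 Y115.98
G1 X41.49 Y121.58
M5
G0 X152.82 Y18.32
M4 S332
G1 X179.14 Y189.97 F3742
M5
G0 X0.00 Y0.00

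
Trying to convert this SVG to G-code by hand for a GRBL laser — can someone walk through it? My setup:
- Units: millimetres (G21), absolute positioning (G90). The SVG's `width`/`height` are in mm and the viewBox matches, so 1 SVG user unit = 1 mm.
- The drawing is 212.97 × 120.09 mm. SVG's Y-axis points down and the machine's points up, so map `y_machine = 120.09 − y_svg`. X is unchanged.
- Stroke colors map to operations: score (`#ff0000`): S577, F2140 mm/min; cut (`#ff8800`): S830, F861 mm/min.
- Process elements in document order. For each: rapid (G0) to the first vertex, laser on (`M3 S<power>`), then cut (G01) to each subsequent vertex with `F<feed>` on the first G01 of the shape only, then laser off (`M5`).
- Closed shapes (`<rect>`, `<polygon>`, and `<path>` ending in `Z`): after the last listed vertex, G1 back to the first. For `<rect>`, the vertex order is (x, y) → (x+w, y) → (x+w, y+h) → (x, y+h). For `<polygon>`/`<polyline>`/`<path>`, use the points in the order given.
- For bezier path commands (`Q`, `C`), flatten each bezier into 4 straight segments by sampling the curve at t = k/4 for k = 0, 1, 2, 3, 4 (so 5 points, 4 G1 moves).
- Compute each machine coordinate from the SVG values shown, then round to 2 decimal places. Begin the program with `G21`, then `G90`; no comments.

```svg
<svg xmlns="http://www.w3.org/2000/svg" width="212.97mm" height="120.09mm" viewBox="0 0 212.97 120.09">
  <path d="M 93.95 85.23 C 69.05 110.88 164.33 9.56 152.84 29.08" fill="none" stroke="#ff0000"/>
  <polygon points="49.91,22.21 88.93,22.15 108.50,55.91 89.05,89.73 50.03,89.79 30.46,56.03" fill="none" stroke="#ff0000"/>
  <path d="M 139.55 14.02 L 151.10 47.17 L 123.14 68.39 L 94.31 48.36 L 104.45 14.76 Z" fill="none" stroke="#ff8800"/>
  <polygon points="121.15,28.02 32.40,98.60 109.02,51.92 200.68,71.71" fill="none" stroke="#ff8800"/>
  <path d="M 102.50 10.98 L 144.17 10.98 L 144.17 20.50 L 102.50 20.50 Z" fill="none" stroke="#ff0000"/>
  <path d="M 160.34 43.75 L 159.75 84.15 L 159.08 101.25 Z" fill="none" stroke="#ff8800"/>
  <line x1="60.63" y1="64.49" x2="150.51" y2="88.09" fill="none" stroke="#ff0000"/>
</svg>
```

G21
G90
G0 X93.95 Y34.86
M3 S577
G01 X94.26 Y35.56 F2140
G01 X118.37 Y60.64
G01 X144.98 Y86.86
G01 X152.84 Y91.01
M5
G0 X49.91 Y97.88
M3 S577
G01 X88.93 Y97.94 F2140
G01 X108.50 Y64.18
G01 X89.05 Y30.36
G01 X50.03 Y30.30
G01 X30.46 Y64.06
G01 X49.91 Y97.88
M5
G0 X139.55 Y106.07
M3 S830
G01 X151.10 Y72.92 F861
G01 X123.14 Y51.70
G01 X94.31 Y71.73
G01 X104.45 Y105.33
G01 X139.55 Y106.07
M5
G0 X121.15 Y92.07
M3 S830
G01 X32.40 Y21.49 F861
G01 X109.02 Y68.17
G01 X200.68 Y48.38
G01 X121.15 Y92.07
M5
G0 X102.50 Y109.11
M3 S577
G01 X144.17 Y109.11 F2140
G01 X144.17 Y99.59
G01 X102.50 Y99.59
G01 X102.50 Y109.11
M5
G0 X160.34 Y76.34
M3 S830
G01 X159.75 Y35.94 F861
G01 X159.08 Y18.84
G01 X160.34 Y76.34
M5
G0 X60.63 Y55.60
M3 S577
G01 X150.51 Y32.00 F2140
M5

Since the viewBox matches the mm dimensions, user units are millimetres directly. The only transform is the Y-flip y_m = 120.09 − y_svg.

Shape 1 is a cubic bezier drawn with `<path>`. Its stroke #ff0000 means score at S577, F2140. After flipping Y the toolpath is (93.95,34.86) → (94.26,35.56) → (118.37,60.64) → (144.98,86.86) → (152.84,91.01).

Shape 2 is a regular polygon drawn with `<polygon>`. Its stroke #ff0000 means score at S577, F2140. After flipping Y the toolpath is (49.91,97.88) → (88.93,97.94) → (108.50,64.18) → (89.05,30.36) → (50.03,30.30) → (30.46,64.06) → (49.91,97.88), returning to the start.

Shape 3 is a regular polygon drawn with `<path>`. Its stroke #ff8800 means cut at S830, F861. After flipping Y the toolpath is (139.55,106.07) → (151.10,72.92) → (123.14,51.70) → (94.31,71.73) → (104.45,105.33) → (139.55,106.07), returning to the start.

Shape 4 is a closed polygon drawn with `<polygon>`. Its stroke #ff8800 means cut at S830, F861. After flipping Y the toolpath is (121.15,92.07) → (32.40,21.49) → (109.02,68.17) → (200.68,48.38) → (121.15,92.07), returning to the start.

Shape 5 is a rectangle drawn with `<path>`. Its stroke #ff0000 means score at S577, F2140. After flipping Y the toolpath is (102.50,109.11) → (144.17,109.11) → (144.17,99.59) → (102.50,99.59) → (102.50,109.11), returning to the start.

Shape 6 is a closed polygon drawn with `<path>`. Its stroke #ff8800 means cut at S830, F861. After flipping Y the toolpath is (160.34,76.34) → (159.75,35.94) → (159.08,18.84) → (160.34,76.34), returning to the start.

Shape 7 is a line segment drawn with `<line>`. Its stroke #ff0000 means score at S577, F2140. After flipping Y the toolpath is (60.63,55.60) → (150.51,32.00).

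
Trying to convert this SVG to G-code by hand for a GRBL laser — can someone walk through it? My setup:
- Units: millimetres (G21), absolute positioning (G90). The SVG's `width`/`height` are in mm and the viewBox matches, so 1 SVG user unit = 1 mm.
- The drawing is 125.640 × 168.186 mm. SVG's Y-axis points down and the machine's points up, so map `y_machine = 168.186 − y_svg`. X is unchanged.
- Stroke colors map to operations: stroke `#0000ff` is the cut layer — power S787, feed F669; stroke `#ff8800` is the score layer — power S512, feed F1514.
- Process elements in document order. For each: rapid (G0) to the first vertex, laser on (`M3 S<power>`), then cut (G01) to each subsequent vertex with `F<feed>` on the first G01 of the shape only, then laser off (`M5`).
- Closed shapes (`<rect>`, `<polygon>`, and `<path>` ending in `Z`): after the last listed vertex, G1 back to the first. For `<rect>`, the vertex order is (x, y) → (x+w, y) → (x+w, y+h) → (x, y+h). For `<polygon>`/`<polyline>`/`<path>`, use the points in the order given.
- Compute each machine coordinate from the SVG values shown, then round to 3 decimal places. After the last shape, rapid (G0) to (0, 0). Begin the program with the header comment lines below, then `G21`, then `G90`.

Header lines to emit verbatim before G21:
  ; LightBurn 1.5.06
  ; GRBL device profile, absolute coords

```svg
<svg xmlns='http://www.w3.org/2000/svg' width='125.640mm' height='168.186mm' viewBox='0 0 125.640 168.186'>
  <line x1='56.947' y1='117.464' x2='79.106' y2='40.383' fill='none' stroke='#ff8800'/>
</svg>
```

Since the viewBox matches the mm dimensions, user units are millimetres directly. The only transform is the Y-flip y_m = 168.186 − y_svg.

Shape 1 is a line segment drawn with `<line>`. Its stroke #ff8800 means score at S512, F1514. After flipping Y the toolpath is (56.947,50.722) → (79.106,127.803).

; LightBurn 1.5.06
; GRBL device profile, absolute coords
G21
G90
G0 X56.947 Y50.722
M3 S512
G01 X79.106 Y127.803 F1514
M5
G0 X0.000 Y0.000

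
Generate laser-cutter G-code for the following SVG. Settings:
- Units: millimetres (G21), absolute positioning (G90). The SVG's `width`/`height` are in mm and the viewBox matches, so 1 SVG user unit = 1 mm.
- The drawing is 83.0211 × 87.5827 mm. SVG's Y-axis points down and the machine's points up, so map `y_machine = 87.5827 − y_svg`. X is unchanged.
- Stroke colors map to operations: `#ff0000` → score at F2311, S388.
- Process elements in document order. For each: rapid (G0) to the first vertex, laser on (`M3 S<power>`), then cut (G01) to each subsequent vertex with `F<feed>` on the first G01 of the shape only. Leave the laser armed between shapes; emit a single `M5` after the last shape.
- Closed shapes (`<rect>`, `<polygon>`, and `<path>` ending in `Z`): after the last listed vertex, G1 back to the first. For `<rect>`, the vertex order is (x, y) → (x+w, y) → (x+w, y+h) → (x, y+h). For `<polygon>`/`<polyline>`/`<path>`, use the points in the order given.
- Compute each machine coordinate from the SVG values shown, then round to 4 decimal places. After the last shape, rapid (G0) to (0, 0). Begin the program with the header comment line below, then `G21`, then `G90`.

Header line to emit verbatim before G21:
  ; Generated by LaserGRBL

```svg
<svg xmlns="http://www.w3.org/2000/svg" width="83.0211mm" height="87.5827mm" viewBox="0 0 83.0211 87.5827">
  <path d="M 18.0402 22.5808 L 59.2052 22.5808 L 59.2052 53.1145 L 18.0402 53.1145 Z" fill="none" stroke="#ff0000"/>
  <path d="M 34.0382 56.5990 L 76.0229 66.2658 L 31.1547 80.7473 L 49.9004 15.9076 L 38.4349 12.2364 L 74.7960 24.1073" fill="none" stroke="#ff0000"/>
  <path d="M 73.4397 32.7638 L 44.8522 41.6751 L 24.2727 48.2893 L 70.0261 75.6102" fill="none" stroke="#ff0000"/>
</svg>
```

viewBox `0 0 83.0211 87.5827` with mm width/height → 1 unit = 1 mm. Flip: y_m = 87.5827 − y_svg.

**Shape 1** — `<path>` rectangle, stroke `#ff0000` → score (S388, F2311). Machine vertices: (18.0402,65.0019) → (59.2052,65.0019) → (59.2052,34.4682) → (18.0402,34.4682) → (18.0402,65.0019). Closed: final G1 returns to the first vertex.

**Shape 2** — `<path>` open polyline, stroke `#ff0000` → score (S388, F2311). Machine vertices: (34.0382,30.9837) → (76.0229,21.3169) → (31.1547,6.8354) → (49.9004,71.6751) → (38.4349,75.3463) → (74.7960,63.4754). Open path.

**Shape 3** — `<path>` open polyline, stroke `#ff0000` → score (S388, F2311). Machine vertices: (73.4397,54.8189) → (44.8522,45.9076) → (24.2727,39.2934) → (70.0261,11.9725). Open path.

; Generated by LaserGRBL
G21
G90
G0 X18.0402 Y65.0019
M3 S388
G01 X59.2052 Y65.0019 F2311
G01 X59.2052 Y34.4682
G01 X18.0402 Y34.4682
G01 X18.0402 Y65.0019
G0 X34.0382 Y30.9837
M3 S388
G01 X76.0229 Y21.3169 F2311
G01 X31.1547 Y6.8354
G01 X49.9004 Y71.6751
G01 X38.4349 Y75.3463
G01 X74.7960 Y63.4754
G0 X73.4397 Y54.8189
M3 S388
G01 X44.8522 Y45.9076 F2311
G01 X24.2727 Y39.2934
G01 X70.0261 Y11.9725
M5
G0 X0.0000 Y0.0000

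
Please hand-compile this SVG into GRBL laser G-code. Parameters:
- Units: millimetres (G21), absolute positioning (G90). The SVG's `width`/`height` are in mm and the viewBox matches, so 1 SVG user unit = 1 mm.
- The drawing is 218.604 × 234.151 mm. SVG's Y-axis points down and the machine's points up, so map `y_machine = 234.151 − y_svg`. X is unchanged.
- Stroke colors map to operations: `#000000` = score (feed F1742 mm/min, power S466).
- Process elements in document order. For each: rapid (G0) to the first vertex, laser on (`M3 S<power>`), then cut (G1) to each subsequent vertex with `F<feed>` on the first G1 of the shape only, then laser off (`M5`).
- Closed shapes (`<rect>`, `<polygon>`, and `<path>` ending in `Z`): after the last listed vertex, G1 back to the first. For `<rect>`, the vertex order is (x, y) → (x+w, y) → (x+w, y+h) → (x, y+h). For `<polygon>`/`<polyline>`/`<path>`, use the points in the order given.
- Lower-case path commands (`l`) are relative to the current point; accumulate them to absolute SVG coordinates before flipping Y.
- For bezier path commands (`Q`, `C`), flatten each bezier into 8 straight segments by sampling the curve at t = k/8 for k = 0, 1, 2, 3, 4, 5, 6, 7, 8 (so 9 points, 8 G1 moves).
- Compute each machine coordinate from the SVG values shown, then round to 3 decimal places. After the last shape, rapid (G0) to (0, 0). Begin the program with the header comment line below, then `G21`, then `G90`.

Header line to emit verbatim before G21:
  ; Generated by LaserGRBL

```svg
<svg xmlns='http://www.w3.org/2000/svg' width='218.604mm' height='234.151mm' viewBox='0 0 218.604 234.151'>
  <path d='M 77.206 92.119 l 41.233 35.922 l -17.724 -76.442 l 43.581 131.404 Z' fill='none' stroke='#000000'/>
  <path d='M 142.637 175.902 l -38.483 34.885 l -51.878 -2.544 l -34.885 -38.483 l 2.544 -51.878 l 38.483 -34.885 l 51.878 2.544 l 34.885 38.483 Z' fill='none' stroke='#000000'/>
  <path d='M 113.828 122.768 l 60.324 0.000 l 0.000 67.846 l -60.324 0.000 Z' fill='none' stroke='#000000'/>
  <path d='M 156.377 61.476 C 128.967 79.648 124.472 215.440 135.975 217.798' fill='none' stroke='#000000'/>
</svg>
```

; Generated by LaserGRBL
G21
G90
G0 X77.206 Y142.032
M3 S466
G1 X118.439 Y106.110 F1742
G1 X100.715 Y182.552
G1 X144.296 Y51.148
G1 X77.206 Y142.032
M5
G0 X142.637 Y58.249
M3 S466
G1 X104.154 Y23.364 F1742
G1 X52.276 Y25.908
G1 X17.391 Y64.391
G1 X19.935 Y116.269
G1 X58.418 Y151.154
G1 X110.296 Y148.610
G1 X145.181 Y110.127
G1 X142.637 Y58.249
M5
G0 X113.828 Y111.383
M3 S466
G1 X174.152 Y111.383 F1742
G1 X174.152 Y43.537
G1 X113.828 Y43.537
G1 X113.828 Y111.383
M5
G0 X156.377 Y172.675
M3 S466
G1 X147.159 Y160.837 F1742
G1 X140.008 Y140.915
G1 X134.843 Y115.850
G1 X131.584 Y88.584
G1 X130.148 Y62.059
G1 X130.455 Y39.218
G1 X132.425 Y23.002
G1 X135.975 Y16.353
M5
G0 X0.000 Y0.000

1 u = 1 mm; y_m = 234.151 − y.

[1] `<path>` closed polygon, #000000→score S466 F1742: (77.206,142.032) → (118.439,106.110) → (100.715,182.552) → (144.296,51.148) → (77.206,142.032) (closed)

[2] `<path>` regular polygon, #000000→score S466 F1742: (142.637,58.249) → (104.154,23.364) → (52.276,25.908) → (17.391,64.391) → (19.935,116.269) → (58.418,151.154) → (110.296,148.610) → (145.181,110.127) → (142.637,58.249) (closed)

[3] `<path>` rectangle, #000000→score S466 F1742: (113.828,111.383) → (174.152,111.383) → (174.152,43.537) → (113.828,43.537) → (113.828,111.383) (closed)

[4] `<path>` cubic bezier, #000000→score S466 F1742: (156.377,172.675) → (147.159,160.837) → (140.008,140.915) → (134.843,115.850) → (131.584,88.584) → (130.148,62.059) → (130.455,39.218) → (132.425,23.002) → (135.975,16.353)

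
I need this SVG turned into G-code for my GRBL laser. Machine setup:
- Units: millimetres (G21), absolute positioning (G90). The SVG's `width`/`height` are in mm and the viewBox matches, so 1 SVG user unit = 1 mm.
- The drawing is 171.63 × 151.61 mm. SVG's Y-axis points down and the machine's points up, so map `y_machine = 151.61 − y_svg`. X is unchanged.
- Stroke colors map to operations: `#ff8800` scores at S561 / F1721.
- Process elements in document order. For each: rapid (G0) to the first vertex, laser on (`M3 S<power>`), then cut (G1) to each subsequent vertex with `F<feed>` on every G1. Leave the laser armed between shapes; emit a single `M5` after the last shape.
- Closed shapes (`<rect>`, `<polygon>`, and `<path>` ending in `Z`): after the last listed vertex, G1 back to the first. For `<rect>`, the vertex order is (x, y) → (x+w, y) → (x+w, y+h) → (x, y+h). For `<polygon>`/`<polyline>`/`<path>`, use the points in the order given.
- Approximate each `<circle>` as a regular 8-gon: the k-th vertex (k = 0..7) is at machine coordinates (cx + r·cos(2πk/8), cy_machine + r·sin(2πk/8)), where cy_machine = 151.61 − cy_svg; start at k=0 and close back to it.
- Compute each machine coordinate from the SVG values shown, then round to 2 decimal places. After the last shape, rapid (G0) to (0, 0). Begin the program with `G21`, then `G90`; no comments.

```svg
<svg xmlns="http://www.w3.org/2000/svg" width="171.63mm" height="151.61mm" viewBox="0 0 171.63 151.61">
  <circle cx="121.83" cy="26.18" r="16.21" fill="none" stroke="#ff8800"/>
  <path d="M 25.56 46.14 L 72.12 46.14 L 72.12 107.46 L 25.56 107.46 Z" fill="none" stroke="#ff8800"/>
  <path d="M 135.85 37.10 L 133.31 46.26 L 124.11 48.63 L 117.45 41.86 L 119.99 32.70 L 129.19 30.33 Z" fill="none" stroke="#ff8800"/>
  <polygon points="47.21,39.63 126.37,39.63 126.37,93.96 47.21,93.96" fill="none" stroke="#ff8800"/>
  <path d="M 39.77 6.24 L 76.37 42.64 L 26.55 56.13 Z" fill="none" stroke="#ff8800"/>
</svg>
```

1 u = 1 mm; y_m = 151.61 − y.

[1] `<circle>` circle, #ff8800→score S561 F1721: (138.04,125.43) → (133.29,136.89) → (121.83,141.64) → (110.37,136.89) → (105.62,125.43) → (110.37,113.97) → (121.83,109.22) → (133.29,113.97) → (138.04,125.43) (closed)

[2] `<path>` rectangle, #ff8800→score S561 F1721: (25.56,105.47) → (72.12,105.47) → (72.12,44.15) → (25.56,44.15) → (25.56,105.47) (closed)

[3] `<path>` regular polygon, #ff8800→score S561 F1721: (135.85,114.51) → (133.31,105.35) → (124.11,102.98) → (117.45,109.75) → (119.99,118.91) → (129.19,121.28) → (135.85,114.51) (closed)

[4] `<polygon>` rectangle, #ff8800→score S561 F1721: (47.21,111.98) → (126.37,111.98) → (126.37,57.65) → (47.21,57.65) → (47.21,111.98) (closed)

[5] `<path>` regular polygon, #ff8800→score S561 F1721: (39.77,145.37) → (76.37,108.97) → (26.55,95.48) → (39.77,145.37) (closed)

G21
G90
G0 X138.04 Y125.43
M3 S561
G1 X133.29 Y136.89 F1721
G1 X121.83 Y141.64 F1721
G1 X110.37 Y136.89 F1721
G1 X105.62 Y125.43 F1721
G1 X110.37 Y113.97 F1721
G1 X121.83 Y109.22 F1721
G1 X133.29 Y113.97 F1721
G1 X138.04 Y125.43 F1721
G0 X25.56 Y105.47
M3 S561
G1 X72.12 Y105.47 F1721
G1 X72.12 Y44.15 F1721
G1 X25.56 Y44.15 F1721
G1 X25.56 Y105.47 F1721
G0 X135.85 Y114.51
M3 S561
G1 X133.31 Y105.35 F1721
G1 X124.11 Y102.98 F1721
G1 X117.45 Y109.75 F1721
G1 X119.99 Y118.91 F1721
G1 X129.19 Y121.28 F1721
G1 X135.85 Y114.51 F1721
G0 X47.21 Y111.98
M3 S561
G1 X126.37 Y111.98 F1721
G1 X126.37 Y57.65 F1721
G1 X47.21 Y57.65 F1721
G1 X47.21 Y111.98 F1721
G0 X39.77 Y145.37
M3 S561
G1 X76.37 Y108.97 F1721
G1 X26.55 Y95.48 F1721
G1 X39.77 Y145.37 F1721
M5
G0 X0.00 Y0.00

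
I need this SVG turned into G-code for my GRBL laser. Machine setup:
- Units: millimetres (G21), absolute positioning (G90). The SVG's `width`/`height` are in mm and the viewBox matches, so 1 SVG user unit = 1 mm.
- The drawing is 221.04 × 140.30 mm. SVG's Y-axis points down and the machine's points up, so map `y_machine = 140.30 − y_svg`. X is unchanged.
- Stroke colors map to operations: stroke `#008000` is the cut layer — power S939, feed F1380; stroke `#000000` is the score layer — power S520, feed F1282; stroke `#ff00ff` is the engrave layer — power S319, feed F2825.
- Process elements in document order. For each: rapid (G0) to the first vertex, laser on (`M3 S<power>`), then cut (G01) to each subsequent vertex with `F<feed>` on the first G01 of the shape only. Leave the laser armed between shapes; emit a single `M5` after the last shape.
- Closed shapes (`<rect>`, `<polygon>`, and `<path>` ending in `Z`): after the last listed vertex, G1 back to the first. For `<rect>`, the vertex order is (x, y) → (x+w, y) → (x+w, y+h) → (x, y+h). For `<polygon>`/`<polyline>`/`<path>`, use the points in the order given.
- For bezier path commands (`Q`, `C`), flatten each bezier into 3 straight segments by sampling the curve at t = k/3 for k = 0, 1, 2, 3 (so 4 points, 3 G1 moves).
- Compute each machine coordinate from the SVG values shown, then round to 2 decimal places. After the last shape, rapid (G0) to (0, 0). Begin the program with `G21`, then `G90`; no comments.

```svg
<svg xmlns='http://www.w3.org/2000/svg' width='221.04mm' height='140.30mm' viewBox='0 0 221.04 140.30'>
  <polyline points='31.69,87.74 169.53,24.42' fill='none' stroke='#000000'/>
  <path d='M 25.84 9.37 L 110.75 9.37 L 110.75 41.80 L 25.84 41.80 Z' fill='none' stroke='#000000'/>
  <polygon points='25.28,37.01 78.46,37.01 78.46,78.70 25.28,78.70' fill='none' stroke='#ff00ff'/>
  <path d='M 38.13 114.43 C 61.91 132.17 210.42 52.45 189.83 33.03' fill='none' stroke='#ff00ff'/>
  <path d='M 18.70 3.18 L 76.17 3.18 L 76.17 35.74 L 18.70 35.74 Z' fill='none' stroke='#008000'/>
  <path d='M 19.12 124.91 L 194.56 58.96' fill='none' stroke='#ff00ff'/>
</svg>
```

1 u = 1 mm; y_m = 140.30 − y.

[1] `<polyline>` line segment, #000000→score S520 F1282: (31.69,52.56) → (169.53,115.88)

[2] `<path>` rectangle, #000000→score S520 F1282: (25.84,130.93) → (110.75,130.93) → (110.75,98.50) → (25.84,98.50) → (25.84,130.93) (closed)

[3] `<polygon>` rectangle, #ff00ff→engrave S319 F2825: (25.28,103.29) → (78.46,103.29) → (78.46,61.60) → (25.28,61.60) → (25.28,103.29) (closed)

[4] `<path>` cubic bezier, #ff00ff→engrave S319 F2825: (38.13,25.87) → (92.60,34.77) → (164.94,73.59) → (189.83,107.27)

[5] `<path>` rectangle, #008000→cut S939 F1380: (18.70,137.12) → (76.17,137.12) → (76.17,104.56) → (18.70,104.56) → (18.70,137.12) (closed)

[6] `<path>` line segment, #ff00ff→engrave S319 F2825: (19.12,15.39) → (194.56,81.34)

G21
G90
G0 X31.69 Y52.56
M3 S520
G01 X169.53 Y115.88 F1282
G0 X25.84 Y130.93
M3 S520
G01 X110.75 Y130.93 F1282
G01 X110.75 Y98.50
G01 X25.84 Y98.50
G01 X25.84 Y130.93
G0 X25.28 Y103.29
M3 S319
G01 X78.46 Y103.29 F2825
G01 X78.46 Y61.60
G01 X25.28 Y61.60
G01 X25.28 Y103.29
G0 X38.13 Y25.87
M3 S319
G01 X92.60 Y34.77 F2825
G01 X164.94 Y73.59
G01 X189.83 Y107.27
G0 X18.70 Y137.12
M3 S939
G01 X76.17 Y137.12 F1380
G01 X76.17 Y104.56
G01 X18.70 Y104.56
G01 X18.70 Y137.12
G0 X19.12 Y15.39
M3 S319
G01 X194.56 Y81.34 F2825
M5
G0 X0.00 Y0.00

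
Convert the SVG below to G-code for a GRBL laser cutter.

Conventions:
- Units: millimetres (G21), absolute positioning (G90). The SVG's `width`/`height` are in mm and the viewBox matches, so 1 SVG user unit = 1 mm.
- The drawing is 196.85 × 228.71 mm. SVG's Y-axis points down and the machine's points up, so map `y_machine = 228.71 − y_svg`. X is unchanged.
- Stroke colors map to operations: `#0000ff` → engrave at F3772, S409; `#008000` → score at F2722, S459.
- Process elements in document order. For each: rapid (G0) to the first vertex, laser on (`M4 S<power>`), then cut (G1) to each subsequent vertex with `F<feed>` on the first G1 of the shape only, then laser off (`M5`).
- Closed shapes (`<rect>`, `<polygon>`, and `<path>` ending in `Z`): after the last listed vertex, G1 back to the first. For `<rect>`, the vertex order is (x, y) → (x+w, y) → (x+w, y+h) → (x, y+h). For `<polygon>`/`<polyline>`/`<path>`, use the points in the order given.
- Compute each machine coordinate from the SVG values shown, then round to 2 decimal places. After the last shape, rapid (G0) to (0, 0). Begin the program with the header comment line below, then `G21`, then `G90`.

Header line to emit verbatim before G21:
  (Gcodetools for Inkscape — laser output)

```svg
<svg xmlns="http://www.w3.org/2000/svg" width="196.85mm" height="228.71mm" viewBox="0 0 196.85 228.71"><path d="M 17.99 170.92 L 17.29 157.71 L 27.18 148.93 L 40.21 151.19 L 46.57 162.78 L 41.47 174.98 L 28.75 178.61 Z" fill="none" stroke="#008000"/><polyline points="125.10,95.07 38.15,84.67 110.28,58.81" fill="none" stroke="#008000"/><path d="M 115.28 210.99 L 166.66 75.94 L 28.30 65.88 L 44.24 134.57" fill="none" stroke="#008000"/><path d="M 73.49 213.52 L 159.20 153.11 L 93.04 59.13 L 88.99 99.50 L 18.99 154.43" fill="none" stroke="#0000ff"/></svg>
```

Since the viewBox matches the mm dimensions, user units are millimetres directly. The only transform is the Y-flip y_m = 228.71 − y_svg.

Shape 1 is a regular polygon drawn with `<path>`. Its stroke #008000 means score at S459, F2722. After flipping Y the toolpath is (17.99,57.79) → (17.29,71.00) → (27.18,79.78) → (40.21,77.52) → (46.57,65.93) → (41.47,53.73) → (28.75,50.10) → (17.99,57.79), returning to the start.

Shape 2 is a open polyline drawn with `<polyline>`. Its stroke #008000 means score at S459, F2722. After flipping Y the toolpath is (125.10,133.64) → (38.15,144.04) → (110.28,169.90).

Shape 3 is a open polyline drawn with `<path>`. Its stroke #008000 means score at S459, F2722. After flipping Y the toolpath is (115.28,17.72) → (166.66,152.77) → (28.30,162.83) → (44.24,94.14).

Shape 4 is a open polyline drawn with `<path>`. Its stroke #0000ff means engrave at S409, F3772. After flipping Y the toolpath is (73.49,15.19) → (159.20,75.60) → (93.04,169.58) → (88.99,129.21) → (18.99,74.28).

(Gcodetools for Inkscape — laser output)
G21
G90
G0 X17.99 Y57.79
M4 S459
G1 X17.29 Y71.00 F2722
G1 X27.18 Y79.78
G1 X40.21 Y77.52
G1 X46.57 Y65.93
G1 X41.47 Y53.73
G1 X28.75 Y50.10
G1 X17.99 Y57.79
M5
G0 X125.10 Y133.64
M4 S459
G1 X38.15 Y144.04 F2722
G1 X110.28 Y169.90
M5
G0 X115.28 Y17.72
M4 S459
G1 X166.66 Y152.77 F2722
G1 X28.30 Y162.83
G1 X44.24 Y94.14
M5
G0 X73.49 Y15.19
M4 S409
G1 X159.20 Y75.60 F3772
G1 X93.04 Y169.58
G1 X88.99 Y129.21
G1 X18.99 Y74.28
M5
G0 X0.00 Y0.00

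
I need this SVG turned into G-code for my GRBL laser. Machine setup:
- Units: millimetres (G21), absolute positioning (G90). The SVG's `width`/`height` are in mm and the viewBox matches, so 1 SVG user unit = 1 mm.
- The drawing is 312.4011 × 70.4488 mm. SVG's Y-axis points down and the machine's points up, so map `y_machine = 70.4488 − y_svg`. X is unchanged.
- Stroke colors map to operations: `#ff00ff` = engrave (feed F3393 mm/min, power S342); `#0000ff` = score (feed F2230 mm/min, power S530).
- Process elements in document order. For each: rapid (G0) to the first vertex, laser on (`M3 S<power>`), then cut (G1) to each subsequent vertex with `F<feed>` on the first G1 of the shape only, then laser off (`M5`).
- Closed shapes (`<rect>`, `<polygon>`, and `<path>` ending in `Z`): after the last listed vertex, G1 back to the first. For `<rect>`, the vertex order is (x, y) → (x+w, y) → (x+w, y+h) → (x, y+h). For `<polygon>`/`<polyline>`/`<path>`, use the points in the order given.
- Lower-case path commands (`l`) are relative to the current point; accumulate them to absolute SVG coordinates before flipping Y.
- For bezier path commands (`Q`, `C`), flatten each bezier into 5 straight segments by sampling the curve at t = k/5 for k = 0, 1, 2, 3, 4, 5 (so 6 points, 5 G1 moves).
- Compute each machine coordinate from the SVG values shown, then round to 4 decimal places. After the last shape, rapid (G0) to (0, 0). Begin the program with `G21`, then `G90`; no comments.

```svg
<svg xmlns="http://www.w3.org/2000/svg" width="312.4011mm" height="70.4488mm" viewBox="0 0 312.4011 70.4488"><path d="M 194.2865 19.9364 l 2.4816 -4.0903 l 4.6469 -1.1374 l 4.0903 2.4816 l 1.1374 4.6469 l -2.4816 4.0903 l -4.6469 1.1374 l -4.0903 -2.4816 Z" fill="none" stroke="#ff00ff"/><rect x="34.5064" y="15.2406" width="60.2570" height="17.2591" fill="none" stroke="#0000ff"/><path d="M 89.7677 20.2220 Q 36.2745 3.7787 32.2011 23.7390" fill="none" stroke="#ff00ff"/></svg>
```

G21
G90
G0 X194.2865 Y50.5124
M3 S342
G1 X196.7681 Y54.6027 F3393
G1 X201.4150 Y55.7401
G1 X205.5053 Y53.2585
G1 X206.6427 Y48.6116
G1 X204.1611 Y44.5213
G1 X199.5142 Y43.3839
G1 X195.4239 Y45.8655
G1 X194.2865 Y50.5124
M5
G0 X34.5064 Y55.2082
M3 S530
G1 X94.7634 Y55.2082 F2230
G1 X94.7634 Y37.9491
G1 X34.5064 Y37.9491
G1 X34.5064 Y55.2082
M5
G0 X89.7677 Y50.2268
M3 S342
G1 X70.3472 Y55.3480 F3393
G1 X54.8803 Y57.5569
G1 X43.3670 Y56.8535
G1 X35.8073 Y53.2378
G1 X32.2011 Y46.7098
M5
G0 X0.0000 Y0.0000

viewBox `0 0 312.4011 70.4488` with mm width/height → 1 unit = 1 mm. Flip: y_m = 70.4488 − y_svg.

**Shape 1** — `<path>` regular polygon, stroke `#ff00ff` → engrave (S342, F3393). Machine vertices: (194.2865,50.5124) → (196.7681,54.6027) → (201.4150,55.7401) → (205.5053,53.2585) → (206.6427,48.6116) → (204.1611,44.5213) → (199.5142,43.3839) → (195.4239,45.8655) → (194.2865,50.5124). Closed: final G1 returns to the first vertex.

**Shape 2** — `<rect>` rectangle, stroke `#0000ff` → score (S530, F2230). Machine vertices: (34.5064,55.2082) → (94.7634,55.2082) → (94.7634,37.9491) → (34.5064,37.9491) → (34.5064,55.2082). Closed: final G1 returns to the first vertex.

**Shape 3** — `<path>` quadratic bezier, stroke `#ff00ff` → engrave (S342, F3393). Control points (SVG): P0=(89.7677,20.2220), P1=(36.2745,3.7787), P2=(32.2011,23.7390); sampled at t=k/5. Machine vertices: (89.7677,50.2268) → (70.3472,55.3480) → (54.8803,57.5569) → (43.3670,56.8535) → (35.8073,53.2378) → (32.2011,46.7098). Open path.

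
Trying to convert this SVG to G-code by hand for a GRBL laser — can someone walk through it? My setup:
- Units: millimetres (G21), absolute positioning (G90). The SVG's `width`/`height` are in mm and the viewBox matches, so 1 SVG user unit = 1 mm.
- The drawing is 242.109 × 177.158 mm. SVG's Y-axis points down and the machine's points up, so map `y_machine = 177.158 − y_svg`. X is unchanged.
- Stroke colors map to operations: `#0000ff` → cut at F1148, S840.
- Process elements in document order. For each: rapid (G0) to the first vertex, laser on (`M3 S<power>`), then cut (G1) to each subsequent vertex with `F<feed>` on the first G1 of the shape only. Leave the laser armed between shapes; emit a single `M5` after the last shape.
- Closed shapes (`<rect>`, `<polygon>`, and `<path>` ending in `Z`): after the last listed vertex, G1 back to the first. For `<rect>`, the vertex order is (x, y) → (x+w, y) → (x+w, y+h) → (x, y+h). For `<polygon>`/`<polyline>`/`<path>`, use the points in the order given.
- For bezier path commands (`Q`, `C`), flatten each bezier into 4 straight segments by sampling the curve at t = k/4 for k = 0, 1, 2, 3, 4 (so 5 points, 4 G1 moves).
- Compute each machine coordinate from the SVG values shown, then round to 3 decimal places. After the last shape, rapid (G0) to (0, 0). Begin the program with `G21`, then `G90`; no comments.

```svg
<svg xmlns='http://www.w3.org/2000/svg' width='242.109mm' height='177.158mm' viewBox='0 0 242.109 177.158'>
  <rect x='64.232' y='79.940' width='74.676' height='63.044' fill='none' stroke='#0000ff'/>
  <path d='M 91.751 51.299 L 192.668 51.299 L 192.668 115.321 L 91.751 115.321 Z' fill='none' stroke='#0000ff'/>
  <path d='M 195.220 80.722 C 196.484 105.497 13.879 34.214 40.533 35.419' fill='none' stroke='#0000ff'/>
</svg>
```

Since the viewBox matches the mm dimensions, user units are millimetres directly. The only transform is the Y-flip y_m = 177.158 − y_svg.

Shape 1 is a rectangle drawn with `<rect>`. Its stroke #0000ff means cut at S840, F1148. After flipping Y the toolpath is (64.232,97.218) → (138.908,97.218) → (138.908,34.174) → (64.232,34.174) → (64.232,97.218), returning to the start.

Shape 2 is a rectangle drawn with `<path>`. Its stroke #0000ff means cut at S840, F1148. After flipping Y the toolpath is (91.751,125.859) → (192.668,125.859) → (192.668,61.837) → (91.751,61.837) → (91.751,125.859), returning to the start.

Shape 3 is a cubic bezier drawn with `<path>`. Its stroke #0000ff means cut at S840, F1148. After flipping Y the toolpath is (195.220,96.436) → (167.835,93.232) → (108.355,110.249) → (53.636,131.685) → (40.533,141.739).

G21
G90
G0 X64.232 Y97.218
M3 S840
G1 X138.908 Y97.218 F1148
G1 X138.908 Y34.174
G1 X64.232 Y34.174
G1 X64.232 Y97.218
G0 X91.751 Y125.859
M3 S840
G1 X192.668 Y125.859 F1148
G1 X192.668 Y61.837
G1 X91.751 Y61.837
G1 X91.751 Y125.859
G0 X195.220 Y96.436
M3 S840
G1 X167.835 Y93.232 F1148
G1 X108.355 Y110.249
G1 X53.636 Y131.685
G1 X40.533 Y141.739
M5
G0 X0.000 Y0.000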